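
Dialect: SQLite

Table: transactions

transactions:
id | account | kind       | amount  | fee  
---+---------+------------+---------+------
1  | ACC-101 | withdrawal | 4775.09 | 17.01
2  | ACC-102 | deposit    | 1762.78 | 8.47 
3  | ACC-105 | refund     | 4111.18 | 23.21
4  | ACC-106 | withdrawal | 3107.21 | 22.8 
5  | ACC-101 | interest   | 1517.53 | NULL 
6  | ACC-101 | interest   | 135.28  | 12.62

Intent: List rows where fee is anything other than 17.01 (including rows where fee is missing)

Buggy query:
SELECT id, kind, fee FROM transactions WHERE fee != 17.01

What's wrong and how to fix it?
Bug: Inequality against NULL is unknown, not true; rows with NULL are dropped

Fix: Add an explicit OR fee IS NULL to include the missing-value rows

Corrected query:
SELECT id, kind, fee FROM transactions WHERE fee != 17.01 OR fee IS NULL

Result:
id | kind       | fee  
---+------------+------
2  | deposit    | 8.47 
3  | refund     | 23.21
4  | withdrawal | 22.8 
5  | interest   | NULL 
6  | interest   | 12.62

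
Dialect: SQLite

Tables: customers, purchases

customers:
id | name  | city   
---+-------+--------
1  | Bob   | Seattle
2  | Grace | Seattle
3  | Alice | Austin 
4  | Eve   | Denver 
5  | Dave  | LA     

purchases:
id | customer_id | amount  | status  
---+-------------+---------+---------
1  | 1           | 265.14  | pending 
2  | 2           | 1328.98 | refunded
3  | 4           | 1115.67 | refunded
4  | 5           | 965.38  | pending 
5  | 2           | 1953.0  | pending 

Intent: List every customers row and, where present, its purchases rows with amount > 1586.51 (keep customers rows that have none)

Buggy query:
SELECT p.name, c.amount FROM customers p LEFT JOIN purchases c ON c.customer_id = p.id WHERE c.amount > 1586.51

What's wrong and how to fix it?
Bug: Filtering c.amount in WHERE discards the NULL rows produced by LEFT JOIN, turning it into an inner join

Fix: Put 'c.amount > 1586.51' in the JOIN's ON clause instead of WHERE

Corrected query:
SELECT p.name, c.amount FROM customers p LEFT JOIN purchases c ON c.customer_id = p.id AND c.amount > 1586.51

Result:
name  | amount
------+-------
Bob   | NULL  
Grace | 1953  
Alice | NULL  
Eve   | NULL  
Dave  | NULL  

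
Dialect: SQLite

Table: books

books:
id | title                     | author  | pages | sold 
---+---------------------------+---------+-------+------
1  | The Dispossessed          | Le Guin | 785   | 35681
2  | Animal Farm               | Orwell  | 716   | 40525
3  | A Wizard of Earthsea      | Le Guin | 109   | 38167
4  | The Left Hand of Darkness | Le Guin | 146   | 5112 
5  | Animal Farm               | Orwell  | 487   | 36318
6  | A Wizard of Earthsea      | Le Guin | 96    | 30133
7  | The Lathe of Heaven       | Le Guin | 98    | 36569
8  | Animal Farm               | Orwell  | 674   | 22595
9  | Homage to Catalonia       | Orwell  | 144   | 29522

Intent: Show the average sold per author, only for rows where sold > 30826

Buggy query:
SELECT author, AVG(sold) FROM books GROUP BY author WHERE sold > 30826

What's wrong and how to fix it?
Bug: WHERE cannot follow GROUP BY

Fix: Move the WHERE clause before GROUP BY

Corrected query:
SELECT author, AVG(sold) FROM books WHERE sold > 30826 GROUP BY author

Result:
author  | AVG(sold)   
--------+-------------
Le Guin | 36805.666667
Orwell  | 38421.5     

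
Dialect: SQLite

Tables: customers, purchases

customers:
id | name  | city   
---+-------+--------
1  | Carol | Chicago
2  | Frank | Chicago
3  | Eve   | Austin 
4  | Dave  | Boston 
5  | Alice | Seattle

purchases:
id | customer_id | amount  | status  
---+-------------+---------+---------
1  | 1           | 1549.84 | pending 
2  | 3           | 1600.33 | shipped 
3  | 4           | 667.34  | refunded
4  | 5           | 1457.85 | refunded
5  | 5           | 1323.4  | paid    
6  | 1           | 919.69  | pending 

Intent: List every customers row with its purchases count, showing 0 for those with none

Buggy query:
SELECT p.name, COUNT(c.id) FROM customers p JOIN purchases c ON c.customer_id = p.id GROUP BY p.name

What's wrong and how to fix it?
Bug: INNER JOIN drops customers rows that have no matching purchases rows

Fix: Switch to LEFT JOIN to retain unmatched parent rows

Corrected query:
SELECT p.name, COUNT(c.id) FROM customers p LEFT JOIN purchases c ON c.customer_id = p.id GROUP BY p.name

Result:
name  | COUNT(c.id)
------+------------
Alice | 2          
Carol | 2          
Dave  | 1          
Eve   | 1          
Frank | 0          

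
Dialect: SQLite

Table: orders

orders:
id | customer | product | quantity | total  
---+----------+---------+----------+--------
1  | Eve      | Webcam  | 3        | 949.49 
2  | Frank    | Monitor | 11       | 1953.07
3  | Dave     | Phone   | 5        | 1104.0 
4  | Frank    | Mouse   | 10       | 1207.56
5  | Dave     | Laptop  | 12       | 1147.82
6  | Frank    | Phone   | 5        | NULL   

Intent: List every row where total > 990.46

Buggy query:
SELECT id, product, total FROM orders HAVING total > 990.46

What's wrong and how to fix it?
Bug: This is a non-aggregate query (no GROUP BY, no aggregates), so in SQLite the HAVING clause is invalid here; a row-level condition belongs in WHERE

Fix: Replace HAVING with WHERE since the condition applies to individual rows

Corrected query:
SELECT id, product, total FROM orders WHERE total > 990.46

Result:
id | product | total  
---+---------+--------
2  | Monitor | 1953.07
3  | Phone   | 1104   
4  | Mouse   | 1207.56
5  | Laptop  | 1147.82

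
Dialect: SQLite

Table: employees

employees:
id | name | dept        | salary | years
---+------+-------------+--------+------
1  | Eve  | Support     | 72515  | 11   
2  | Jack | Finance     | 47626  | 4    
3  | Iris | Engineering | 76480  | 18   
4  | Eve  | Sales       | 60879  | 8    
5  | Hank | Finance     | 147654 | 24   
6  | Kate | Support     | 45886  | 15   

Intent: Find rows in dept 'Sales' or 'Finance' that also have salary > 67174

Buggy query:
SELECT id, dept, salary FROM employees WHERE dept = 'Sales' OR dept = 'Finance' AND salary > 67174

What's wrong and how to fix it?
Bug: Without parentheses, AND is evaluated before OR, so the salary filter only applies to the 'Finance' branch

Fix: Group the OR with parentheses (or use IN), then AND the threshold

Corrected query:
SELECT id, dept, salary FROM employees WHERE (dept = 'Sales' OR dept = 'Finance') AND salary > 67174

Result:
id | dept    | salary
---+---------+-------
5  | Finance | 147654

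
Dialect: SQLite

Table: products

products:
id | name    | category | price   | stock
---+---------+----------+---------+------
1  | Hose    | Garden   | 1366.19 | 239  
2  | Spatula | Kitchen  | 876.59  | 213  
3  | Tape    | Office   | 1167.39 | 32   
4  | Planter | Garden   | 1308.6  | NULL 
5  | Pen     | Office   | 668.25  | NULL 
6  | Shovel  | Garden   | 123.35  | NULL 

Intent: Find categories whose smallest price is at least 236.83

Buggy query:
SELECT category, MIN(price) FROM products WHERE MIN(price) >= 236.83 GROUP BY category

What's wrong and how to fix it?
Bug: Aggregates like MIN are computed per group after WHERE runs

Fix: Replace WHERE with HAVING after the GROUP BY

Corrected query:
SELECT category, MIN(price) FROM products GROUP BY category HAVING MIN(price) >= 236.83

Result:
category | MIN(price)
---------+-----------
Kitchen  | 876.59    
Office   | 668.25    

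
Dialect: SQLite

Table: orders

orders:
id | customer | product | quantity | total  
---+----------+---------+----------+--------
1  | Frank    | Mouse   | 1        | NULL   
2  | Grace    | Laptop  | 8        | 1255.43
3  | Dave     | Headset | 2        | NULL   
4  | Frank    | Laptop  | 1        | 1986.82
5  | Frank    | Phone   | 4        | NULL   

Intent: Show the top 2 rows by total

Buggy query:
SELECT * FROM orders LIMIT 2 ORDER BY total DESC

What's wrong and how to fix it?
Bug: LIMIT must come after ORDER BY

Fix: Swap the clauses: ORDER BY first, then LIMIT

Corrected query:
SELECT * FROM orders ORDER BY total DESC LIMIT 2

Result:
id | customer | product | quantity | total  
---+----------+---------+----------+--------
4  | Frank    | Laptop  | 1        | 1986.82
2  | Grace    | Laptop  | 8        | 1255.43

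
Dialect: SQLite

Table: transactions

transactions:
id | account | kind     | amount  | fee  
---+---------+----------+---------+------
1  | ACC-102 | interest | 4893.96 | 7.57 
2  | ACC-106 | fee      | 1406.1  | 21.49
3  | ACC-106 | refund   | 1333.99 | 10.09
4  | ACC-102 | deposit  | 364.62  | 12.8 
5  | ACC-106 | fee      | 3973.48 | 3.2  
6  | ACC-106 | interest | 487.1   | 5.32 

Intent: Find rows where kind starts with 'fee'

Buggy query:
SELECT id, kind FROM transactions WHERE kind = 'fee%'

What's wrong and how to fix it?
Bug: '=' compares the literal string including the % character; pattern matching needs LIKE

Fix: Use LIKE for wildcard pattern matching

Corrected query:
SELECT id, kind FROM transactions WHERE kind LIKE 'fee%'

Result:
id | kind
---+-----
2  | fee 
5  | fee 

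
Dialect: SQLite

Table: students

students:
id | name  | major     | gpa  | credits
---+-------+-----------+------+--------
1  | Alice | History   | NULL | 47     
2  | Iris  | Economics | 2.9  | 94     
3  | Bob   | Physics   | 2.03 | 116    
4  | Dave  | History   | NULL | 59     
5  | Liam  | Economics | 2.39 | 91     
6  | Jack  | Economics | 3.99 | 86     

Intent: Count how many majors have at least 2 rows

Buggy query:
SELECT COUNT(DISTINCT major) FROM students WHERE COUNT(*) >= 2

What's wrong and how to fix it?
Bug: COUNT(*) cannot appear in WHERE; the per-group count doesn't exist yet

Fix: Group first with HAVING COUNT(*) >= 2, then COUNT the resulting groups

Corrected query:
SELECT COUNT(*) FROM (SELECT major FROM students GROUP BY major HAVING COUNT(*) >= 2)

Result:
COUNT(*)
--------
2       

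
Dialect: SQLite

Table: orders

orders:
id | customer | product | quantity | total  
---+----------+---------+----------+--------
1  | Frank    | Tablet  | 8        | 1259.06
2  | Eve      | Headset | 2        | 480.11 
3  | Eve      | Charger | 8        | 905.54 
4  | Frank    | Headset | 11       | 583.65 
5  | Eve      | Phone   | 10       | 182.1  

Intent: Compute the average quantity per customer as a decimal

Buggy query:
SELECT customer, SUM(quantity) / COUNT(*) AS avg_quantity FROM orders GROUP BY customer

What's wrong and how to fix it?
Bug: Both operands are integers, so '/' performs integer division and truncates

Fix: Multiply by 1.0 (or CAST to REAL) to force floating-point division

Corrected query:
SELECT customer, SUM(quantity) * 1.0 / COUNT(*) AS avg_quantity FROM orders GROUP BY customer

Result:
customer | avg_quantity
---------+-------------
Eve      | 6.666667    
Frank    | 9.5         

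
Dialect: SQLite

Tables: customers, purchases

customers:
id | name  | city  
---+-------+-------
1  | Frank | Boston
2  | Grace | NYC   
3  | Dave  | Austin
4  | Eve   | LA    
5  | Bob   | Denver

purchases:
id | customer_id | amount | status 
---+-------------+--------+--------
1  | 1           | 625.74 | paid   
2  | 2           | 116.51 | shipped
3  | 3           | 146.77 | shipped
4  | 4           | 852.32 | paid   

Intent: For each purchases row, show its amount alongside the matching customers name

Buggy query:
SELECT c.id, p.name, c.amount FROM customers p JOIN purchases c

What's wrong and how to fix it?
Bug: Missing join condition: each purchases row is matched to all customers rows instead of just its own

Fix: Add ON c.customer_id = p.id to the JOIN

Corrected query:
SELECT c.id, p.name, c.amount FROM customers p JOIN purchases c ON c.customer_id = p.id

Result:
id | name  | amount
---+-------+-------
1  | Frank | 625.74
2  | Grace | 116.51
3  | Dave  | 146.77
4  | Eve   | 852.32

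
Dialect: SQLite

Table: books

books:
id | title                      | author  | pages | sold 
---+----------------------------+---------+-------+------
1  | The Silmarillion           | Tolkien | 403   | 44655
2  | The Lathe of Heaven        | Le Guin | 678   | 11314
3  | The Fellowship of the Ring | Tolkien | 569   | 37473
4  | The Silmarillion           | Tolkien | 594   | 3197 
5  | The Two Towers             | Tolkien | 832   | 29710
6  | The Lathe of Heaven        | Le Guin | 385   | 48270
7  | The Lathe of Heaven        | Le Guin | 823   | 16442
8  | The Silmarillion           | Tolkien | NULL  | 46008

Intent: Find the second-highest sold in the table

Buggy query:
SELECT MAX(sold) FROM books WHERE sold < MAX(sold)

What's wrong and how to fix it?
Bug: The inner MAX is an aggregate inside WHERE, which is not allowed

Fix: Compute the overall MAX in a subquery, then take MAX of rows below it

Corrected query:
SELECT MAX(sold) FROM books WHERE sold < (SELECT MAX(sold) FROM books)

Result:
MAX(sold)
---------
46008    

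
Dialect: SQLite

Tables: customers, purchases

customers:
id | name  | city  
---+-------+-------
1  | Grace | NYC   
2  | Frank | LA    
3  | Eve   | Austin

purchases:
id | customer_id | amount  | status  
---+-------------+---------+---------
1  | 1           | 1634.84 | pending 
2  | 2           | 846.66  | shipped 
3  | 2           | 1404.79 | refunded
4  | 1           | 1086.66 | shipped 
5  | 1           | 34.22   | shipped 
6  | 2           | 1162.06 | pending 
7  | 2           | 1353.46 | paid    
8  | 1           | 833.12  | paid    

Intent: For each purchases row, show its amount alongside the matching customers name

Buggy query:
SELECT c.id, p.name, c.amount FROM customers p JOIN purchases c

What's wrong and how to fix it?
Bug: JOIN with no ON clause produces a cartesian product; every purchases row pairs with every customers row

Fix: Add ON c.customer_id = p.id to the JOIN

Corrected query:
SELECT c.id, p.name, c.amount FROM customers p JOIN purchases c ON c.customer_id = p.id

Result:
id | name  | amount 
---+-------+--------
1  | Grace | 1634.84
2  | Frank | 846.66 
3  | Frank | 1404.79
4  | Grace | 1086.66
5  | Grace | 34.22  
6  | Frank | 1162.06
7  | Frank | 1353.46
8  | Grace | 833.12 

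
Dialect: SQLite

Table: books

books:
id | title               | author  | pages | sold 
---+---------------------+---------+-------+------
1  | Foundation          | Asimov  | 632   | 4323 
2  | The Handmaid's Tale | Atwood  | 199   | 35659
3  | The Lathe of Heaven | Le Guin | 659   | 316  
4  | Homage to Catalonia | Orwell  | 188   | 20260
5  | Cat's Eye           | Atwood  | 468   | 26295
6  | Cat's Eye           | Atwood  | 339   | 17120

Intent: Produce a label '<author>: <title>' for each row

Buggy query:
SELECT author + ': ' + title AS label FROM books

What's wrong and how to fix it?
Bug: '+' is numeric addition; on text columns SQLite converts them to 0 instead of concatenating

Fix: Replace + with || to concatenate text

Corrected query:
SELECT author || ': ' || title AS label FROM books

Result:
label                       
----------------------------
Asimov: Foundation          
Atwood: The Handmaid's Tale 
Le Guin: The Lathe of Heaven
Orwell: Homage to Catalonia 
Atwood: Cat's Eye           
Atwood: Cat's Eye           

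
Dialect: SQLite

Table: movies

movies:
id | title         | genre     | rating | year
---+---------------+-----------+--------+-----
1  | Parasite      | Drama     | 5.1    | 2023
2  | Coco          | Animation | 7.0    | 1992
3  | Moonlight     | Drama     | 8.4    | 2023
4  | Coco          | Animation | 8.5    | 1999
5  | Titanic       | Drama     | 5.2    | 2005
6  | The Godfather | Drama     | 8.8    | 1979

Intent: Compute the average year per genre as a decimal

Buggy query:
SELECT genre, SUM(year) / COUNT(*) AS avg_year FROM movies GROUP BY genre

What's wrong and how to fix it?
Bug: SUM(year) and COUNT(*) are both integers; the division truncates the fractional part

Fix: Cast one side to REAL so the division keeps the fractional part

Corrected query:
SELECT genre, SUM(year) * 1.0 / COUNT(*) AS avg_year FROM movies GROUP BY genre

Result:
genre     | avg_year
----------+---------
Animation | 1995.5  
Drama     | 2007.5  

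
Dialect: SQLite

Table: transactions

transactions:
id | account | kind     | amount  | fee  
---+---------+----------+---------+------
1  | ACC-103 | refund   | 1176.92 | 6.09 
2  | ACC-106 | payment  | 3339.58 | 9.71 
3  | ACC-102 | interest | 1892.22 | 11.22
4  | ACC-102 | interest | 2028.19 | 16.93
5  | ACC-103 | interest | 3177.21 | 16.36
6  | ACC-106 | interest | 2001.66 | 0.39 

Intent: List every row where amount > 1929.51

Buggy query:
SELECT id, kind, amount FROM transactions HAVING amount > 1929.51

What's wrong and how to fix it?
Bug: HAVING filters the output of aggregation, but this query has no GROUP BY and no aggregate functions, so SQLite rejects it (HAVING clause on a non-aggregate query); the condition here is per row

Fix: Replace HAVING with WHERE since the condition applies to individual rows

Corrected query:
SELECT id, kind, amount FROM transactions WHERE amount > 1929.51

Result:
id | kind     | amount 
---+----------+--------
2  | payment  | 3339.58
4  | interest | 2028.19
5  | interest | 3177.21
6  | interest | 2001.66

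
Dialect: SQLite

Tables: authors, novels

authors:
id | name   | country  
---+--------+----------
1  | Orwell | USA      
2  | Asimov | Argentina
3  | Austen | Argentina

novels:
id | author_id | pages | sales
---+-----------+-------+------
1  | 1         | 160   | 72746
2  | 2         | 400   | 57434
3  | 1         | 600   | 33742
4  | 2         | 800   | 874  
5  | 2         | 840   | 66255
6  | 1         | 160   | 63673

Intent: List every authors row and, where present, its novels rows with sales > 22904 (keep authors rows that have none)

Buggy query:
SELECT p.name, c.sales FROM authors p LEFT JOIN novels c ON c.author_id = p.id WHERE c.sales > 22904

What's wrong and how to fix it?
Bug: A WHERE condition on the right-hand table after LEFT JOIN drops unmatched parents

Fix: Put 'c.sales > 22904' in the JOIN's ON clause instead of WHERE

Corrected query:
SELECT p.name, c.sales FROM authors p LEFT JOIN novels c ON c.author_id = p.id AND c.sales > 22904

Result:
name   | sales
-------+------
Orwell | 33742
Orwell | 63673
Orwell | 72746
Asimov | 57434
Asimov | 66255
Austen | NULL 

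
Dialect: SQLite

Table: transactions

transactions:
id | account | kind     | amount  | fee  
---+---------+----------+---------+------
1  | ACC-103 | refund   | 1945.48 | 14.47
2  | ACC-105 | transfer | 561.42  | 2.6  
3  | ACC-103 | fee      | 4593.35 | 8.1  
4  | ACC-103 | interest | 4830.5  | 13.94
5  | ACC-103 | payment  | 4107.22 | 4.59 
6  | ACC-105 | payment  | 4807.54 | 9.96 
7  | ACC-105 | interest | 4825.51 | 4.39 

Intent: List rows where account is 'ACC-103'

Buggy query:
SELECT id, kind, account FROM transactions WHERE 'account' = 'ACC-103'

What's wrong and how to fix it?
Bug: Single quotes denote string literals in SQL; the column name is being compared as a constant string

Fix: Remove the quotes around the column name (or use double quotes for an identifier)

Corrected query:
SELECT id, kind, account FROM transactions WHERE account = 'ACC-103'

Result:
id | kind     | account
---+----------+--------
1  | refund   | ACC-103
3  | fee      | ACC-103
4  | interest | ACC-103
5  | payment  | ACC-103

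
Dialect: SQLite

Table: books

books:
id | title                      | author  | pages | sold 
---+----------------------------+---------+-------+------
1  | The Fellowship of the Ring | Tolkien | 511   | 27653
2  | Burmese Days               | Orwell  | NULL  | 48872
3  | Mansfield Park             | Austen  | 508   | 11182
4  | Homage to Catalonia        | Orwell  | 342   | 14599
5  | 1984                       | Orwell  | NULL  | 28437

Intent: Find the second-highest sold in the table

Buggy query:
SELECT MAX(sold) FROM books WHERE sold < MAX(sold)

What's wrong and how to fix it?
Bug: The inner MAX is an aggregate inside WHERE, which is not allowed

Fix: Compute the overall MAX in a subquery, then take MAX of rows below it

Corrected query:
SELECT MAX(sold) FROM books WHERE sold < (SELECT MAX(sold) FROM books)

Result:
MAX(sold)
---------
28437    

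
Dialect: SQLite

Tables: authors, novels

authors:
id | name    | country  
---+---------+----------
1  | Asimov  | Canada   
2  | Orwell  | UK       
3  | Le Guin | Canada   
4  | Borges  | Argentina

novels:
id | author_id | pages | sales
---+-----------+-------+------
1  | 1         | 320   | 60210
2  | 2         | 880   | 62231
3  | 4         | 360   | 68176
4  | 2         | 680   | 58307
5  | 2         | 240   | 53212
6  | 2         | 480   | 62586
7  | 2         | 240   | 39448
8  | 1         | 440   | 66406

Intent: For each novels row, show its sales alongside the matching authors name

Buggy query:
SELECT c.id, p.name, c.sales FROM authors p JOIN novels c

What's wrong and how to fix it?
Bug: JOIN with no ON clause produces a cartesian product; every novels row pairs with every authors row

Fix: Specify the join condition linking the foreign key to the parent id

Corrected query:
SELECT c.id, p.name, c.sales FROM authors p JOIN novels c ON c.author_id = p.id

Result:
id | name   | sales
---+--------+------
1  | Asimov | 60210
2  | Orwell | 62231
3  | Borges | 68176
4  | Orwell | 58307
5  | Orwell | 53212
6  | Orwell | 62586
7  | Orwell | 39448
8  | Asimov | 66406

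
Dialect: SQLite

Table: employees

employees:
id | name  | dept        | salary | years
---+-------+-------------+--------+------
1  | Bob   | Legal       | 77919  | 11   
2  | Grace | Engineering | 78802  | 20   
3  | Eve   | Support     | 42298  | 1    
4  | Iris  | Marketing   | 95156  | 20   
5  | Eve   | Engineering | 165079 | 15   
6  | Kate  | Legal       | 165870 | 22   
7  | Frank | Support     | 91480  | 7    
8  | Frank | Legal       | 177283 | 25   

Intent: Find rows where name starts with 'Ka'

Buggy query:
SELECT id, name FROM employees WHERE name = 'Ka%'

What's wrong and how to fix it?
Bug: Wildcards only work with LIKE; '=' treats '%' as a literal character

Fix: Replace '=' with LIKE so 'Ka%' is treated as a pattern

Corrected query:
SELECT id, name FROM employees WHERE name LIKE 'Ka%'

Result:
id | name
---+-----
6  | Kate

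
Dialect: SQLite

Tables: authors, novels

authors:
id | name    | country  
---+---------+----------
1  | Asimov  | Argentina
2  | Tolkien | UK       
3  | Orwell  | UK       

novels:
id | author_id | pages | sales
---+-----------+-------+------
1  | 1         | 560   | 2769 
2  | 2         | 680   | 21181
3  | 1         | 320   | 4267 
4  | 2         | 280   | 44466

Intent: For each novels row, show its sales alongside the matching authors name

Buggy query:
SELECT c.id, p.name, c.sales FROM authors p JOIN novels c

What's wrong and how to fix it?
Bug: JOIN with no ON clause produces a cartesian product; every novels row pairs with every authors row

Fix: Add ON c.author_id = p.id to the JOIN

Corrected query:
SELECT c.id, p.name, c.sales FROM authors p JOIN novels c ON c.author_id = p.id

Result:
id | name    | sales
---+---------+------
1  | Asimov  | 2769 
2  | Tolkien | 21181
3  | Asimov  | 4267 
4  | Tolkien | 44466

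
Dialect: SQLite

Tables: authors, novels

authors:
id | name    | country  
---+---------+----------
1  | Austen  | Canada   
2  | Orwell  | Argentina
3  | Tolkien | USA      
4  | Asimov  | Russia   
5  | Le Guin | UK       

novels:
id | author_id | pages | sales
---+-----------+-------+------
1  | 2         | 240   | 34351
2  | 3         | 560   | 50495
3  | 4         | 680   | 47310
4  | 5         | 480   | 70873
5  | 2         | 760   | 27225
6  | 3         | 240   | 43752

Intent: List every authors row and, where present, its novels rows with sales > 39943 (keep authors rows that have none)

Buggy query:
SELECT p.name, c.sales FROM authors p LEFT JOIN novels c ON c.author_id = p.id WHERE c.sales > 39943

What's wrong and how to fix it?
Bug: Filtering c.sales in WHERE discards the NULL rows produced by LEFT JOIN, turning it into an inner join

Fix: Put 'c.sales > 39943' in the JOIN's ON clause instead of WHERE

Corrected query:
SELECT p.name, c.sales FROM authors p LEFT JOIN novels c ON c.author_id = p.id AND c.sales > 39943

Result:
name    | sales
--------+------
Austen  | NULL 
Orwell  | NULL 
Tolkien | 43752
Tolkien | 50495
Asimov  | 47310
Le Guin | 70873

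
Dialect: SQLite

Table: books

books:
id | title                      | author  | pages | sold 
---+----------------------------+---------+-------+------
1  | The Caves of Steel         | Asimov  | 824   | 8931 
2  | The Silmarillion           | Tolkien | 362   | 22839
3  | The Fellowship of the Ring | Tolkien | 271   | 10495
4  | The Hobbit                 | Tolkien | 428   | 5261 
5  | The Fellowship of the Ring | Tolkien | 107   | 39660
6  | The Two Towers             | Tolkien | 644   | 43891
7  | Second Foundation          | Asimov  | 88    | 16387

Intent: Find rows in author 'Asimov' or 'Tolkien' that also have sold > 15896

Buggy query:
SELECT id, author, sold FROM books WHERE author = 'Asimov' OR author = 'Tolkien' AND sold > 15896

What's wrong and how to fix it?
Bug: AND binds tighter than OR, so this parses as author = 'Asimov' OR (author = 'Tolkien' AND sold > 15896)

Fix: Add parentheses around the OR so the AND applies to both alternatives

Corrected query:
SELECT id, author, sold FROM books WHERE (author = 'Asimov' OR author = 'Tolkien') AND sold > 15896

Result:
id | author  | sold 
---+---------+------
2  | Tolkien | 22839
5  | Tolkien | 39660
6  | Tolkien | 43891
7  | Asimov  | 16387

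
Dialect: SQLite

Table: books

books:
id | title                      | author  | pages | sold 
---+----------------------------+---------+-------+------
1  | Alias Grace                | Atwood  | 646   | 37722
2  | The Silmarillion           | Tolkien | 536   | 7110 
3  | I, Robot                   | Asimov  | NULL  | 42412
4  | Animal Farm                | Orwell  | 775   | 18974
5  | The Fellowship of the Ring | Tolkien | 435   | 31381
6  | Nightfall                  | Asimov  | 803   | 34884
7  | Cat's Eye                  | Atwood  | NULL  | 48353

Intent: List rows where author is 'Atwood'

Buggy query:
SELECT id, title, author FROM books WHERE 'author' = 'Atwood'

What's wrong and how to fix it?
Bug: 'author' in single quotes is a string literal, not the column; the comparison is literal-vs-literal and never true

Fix: Remove the quotes around the column name (or use double quotes for an identifier)

Corrected query:
SELECT id, title, author FROM books WHERE author = 'Atwood'

Result:
id | title       | author
---+-------------+-------
1  | Alias Grace | Atwood
7  | Cat's Eye   | Atwood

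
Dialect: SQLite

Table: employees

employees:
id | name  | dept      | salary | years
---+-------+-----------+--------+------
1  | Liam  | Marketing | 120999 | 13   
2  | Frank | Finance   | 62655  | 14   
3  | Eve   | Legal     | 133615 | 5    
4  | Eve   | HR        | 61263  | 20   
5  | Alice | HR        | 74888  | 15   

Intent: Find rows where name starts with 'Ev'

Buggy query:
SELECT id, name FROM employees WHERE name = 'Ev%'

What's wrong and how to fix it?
Bug: Wildcards only work with LIKE; '=' treats '%' as a literal character

Fix: Use LIKE for wildcard pattern matching

Corrected query:
SELECT id, name FROM employees WHERE name LIKE 'Ev%'

Result:
id | name
---+-----
3  | Eve 
4  | Eve 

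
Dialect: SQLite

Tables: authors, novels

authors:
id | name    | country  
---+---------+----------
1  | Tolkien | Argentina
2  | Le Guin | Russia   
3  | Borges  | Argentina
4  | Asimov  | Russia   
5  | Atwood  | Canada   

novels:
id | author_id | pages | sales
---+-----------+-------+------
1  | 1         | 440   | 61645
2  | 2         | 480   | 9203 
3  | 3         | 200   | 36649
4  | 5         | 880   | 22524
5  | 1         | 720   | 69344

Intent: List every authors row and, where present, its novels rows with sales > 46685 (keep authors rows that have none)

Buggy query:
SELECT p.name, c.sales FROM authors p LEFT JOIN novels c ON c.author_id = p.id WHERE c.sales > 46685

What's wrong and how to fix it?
Bug: A WHERE condition on the right-hand table after LEFT JOIN drops unmatched parents

Fix: Move the right-table condition into the ON clause so unmatched parents are kept

Corrected query:
SELECT p.name, c.sales FROM authors p LEFT JOIN novels c ON c.author_id = p.id AND c.sales > 46685

Result:
name    | sales
--------+------
Tolkien | 61645
Tolkien | 69344
Le Guin | NULL 
Borges  | NULL 
Asimov  | NULL 
Atwood  | NULL 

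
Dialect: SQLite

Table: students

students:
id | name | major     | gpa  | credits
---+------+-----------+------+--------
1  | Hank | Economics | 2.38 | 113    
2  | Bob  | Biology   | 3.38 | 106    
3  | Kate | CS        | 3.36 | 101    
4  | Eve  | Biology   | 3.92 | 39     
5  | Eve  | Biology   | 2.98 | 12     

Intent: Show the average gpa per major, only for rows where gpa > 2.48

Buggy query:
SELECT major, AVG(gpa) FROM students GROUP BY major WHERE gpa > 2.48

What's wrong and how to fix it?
Bug: Row-level WHERE must come before GROUP BY in the clause order

Fix: Move the WHERE clause before GROUP BY

Corrected query:
SELECT major, AVG(gpa) FROM students WHERE gpa > 2.48 GROUP BY major

Result:
major   | AVG(gpa)
--------+---------
Biology | 3.426667
CS      | 3.36    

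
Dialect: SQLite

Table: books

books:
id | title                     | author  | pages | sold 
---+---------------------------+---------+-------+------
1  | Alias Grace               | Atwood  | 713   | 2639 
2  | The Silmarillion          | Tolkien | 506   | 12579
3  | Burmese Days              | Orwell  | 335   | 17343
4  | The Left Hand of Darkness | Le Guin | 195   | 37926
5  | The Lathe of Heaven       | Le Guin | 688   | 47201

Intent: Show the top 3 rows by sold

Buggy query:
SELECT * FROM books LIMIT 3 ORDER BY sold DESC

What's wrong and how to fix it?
Bug: LIMIT must come after ORDER BY

Fix: Sort with ORDER BY, then apply LIMIT

Corrected query:
SELECT * FROM books ORDER BY sold DESC LIMIT 3

Result:
id | title                     | author  | pages | sold 
---+---------------------------+---------+-------+------
5  | The Lathe of Heaven       | Le Guin | 688   | 47201
4  | The Left Hand of Darkness | Le Guin | 195   | 37926
3  | Burmese Days              | Orwell  | 335   | 17343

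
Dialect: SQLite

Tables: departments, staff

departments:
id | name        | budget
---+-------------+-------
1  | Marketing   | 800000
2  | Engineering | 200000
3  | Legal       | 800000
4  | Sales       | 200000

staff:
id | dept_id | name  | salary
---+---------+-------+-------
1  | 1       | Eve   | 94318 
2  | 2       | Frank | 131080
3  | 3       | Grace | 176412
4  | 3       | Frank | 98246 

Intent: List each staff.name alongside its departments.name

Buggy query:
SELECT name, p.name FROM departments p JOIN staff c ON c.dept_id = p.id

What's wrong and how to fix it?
Bug: Both tables have a 'name' column; the unqualified reference is ambiguous

Fix: Prefix ambiguous columns with the table alias

Corrected query:
SELECT c.name, p.name FROM departments p JOIN staff c ON c.dept_id = p.id

Result:
name  | name       
------+------------
Eve   | Marketing  
Frank | Engineering
Grace | Legal      
Frank | Legal      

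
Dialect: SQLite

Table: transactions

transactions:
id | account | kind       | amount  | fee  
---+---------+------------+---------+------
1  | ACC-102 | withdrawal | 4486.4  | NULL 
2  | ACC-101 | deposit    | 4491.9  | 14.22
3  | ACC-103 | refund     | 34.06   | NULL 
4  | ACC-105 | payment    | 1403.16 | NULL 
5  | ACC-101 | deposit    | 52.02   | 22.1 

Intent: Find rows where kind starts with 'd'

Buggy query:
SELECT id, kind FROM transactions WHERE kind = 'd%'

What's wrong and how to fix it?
Bug: Wildcards only work with LIKE; '=' treats '%' as a literal character

Fix: Replace '=' with LIKE so 'd%' is treated as a pattern

Corrected query:
SELECT id, kind FROM transactions WHERE kind LIKE 'd%'

Result:
id | kind   
---+--------
2  | deposit
5  | deposit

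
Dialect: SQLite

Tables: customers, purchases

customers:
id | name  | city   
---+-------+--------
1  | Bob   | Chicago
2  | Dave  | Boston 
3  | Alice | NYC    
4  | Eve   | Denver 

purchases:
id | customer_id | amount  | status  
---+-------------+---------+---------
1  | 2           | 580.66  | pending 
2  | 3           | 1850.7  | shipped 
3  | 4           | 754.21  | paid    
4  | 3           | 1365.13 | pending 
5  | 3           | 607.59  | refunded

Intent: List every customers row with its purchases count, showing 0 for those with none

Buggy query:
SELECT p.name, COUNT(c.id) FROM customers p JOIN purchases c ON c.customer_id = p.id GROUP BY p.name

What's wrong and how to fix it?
Bug: INNER JOIN drops customers rows that have no matching purchases rows

Fix: Use LEFT JOIN so parents without children still appear (COUNT(c.id) gives 0)

Corrected query:
SELECT p.name, COUNT(c.id) FROM customers p LEFT JOIN purchases c ON c.customer_id = p.id GROUP BY p.name

Result:
name  | COUNT(c.id)
------+------------
Alice | 3          
Bob   | 0          
Dave  | 1          
Eve   | 1          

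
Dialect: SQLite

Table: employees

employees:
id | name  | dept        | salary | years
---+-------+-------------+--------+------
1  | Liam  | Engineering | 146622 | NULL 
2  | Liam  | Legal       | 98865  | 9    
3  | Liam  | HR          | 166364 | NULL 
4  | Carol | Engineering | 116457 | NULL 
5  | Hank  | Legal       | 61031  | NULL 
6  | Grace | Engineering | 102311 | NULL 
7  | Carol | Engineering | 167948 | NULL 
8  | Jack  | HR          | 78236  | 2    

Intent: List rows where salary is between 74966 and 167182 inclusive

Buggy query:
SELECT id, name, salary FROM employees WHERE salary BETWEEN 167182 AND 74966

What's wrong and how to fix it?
Bug: BETWEEN expects the lower bound first; with 167182 AND 74966 the range is empty

Fix: Write BETWEEN 74966 AND 167182

Corrected query:
SELECT id, name, salary FROM employees WHERE salary BETWEEN 74966 AND 167182

Result:
id | name  | salary
---+-------+-------
1  | Liam  | 146622
2  | Liam  | 98865 
3  | Liam  | 166364
4  | Carol | 116457
6  | Grace | 102311
8  | Jack  | 78236 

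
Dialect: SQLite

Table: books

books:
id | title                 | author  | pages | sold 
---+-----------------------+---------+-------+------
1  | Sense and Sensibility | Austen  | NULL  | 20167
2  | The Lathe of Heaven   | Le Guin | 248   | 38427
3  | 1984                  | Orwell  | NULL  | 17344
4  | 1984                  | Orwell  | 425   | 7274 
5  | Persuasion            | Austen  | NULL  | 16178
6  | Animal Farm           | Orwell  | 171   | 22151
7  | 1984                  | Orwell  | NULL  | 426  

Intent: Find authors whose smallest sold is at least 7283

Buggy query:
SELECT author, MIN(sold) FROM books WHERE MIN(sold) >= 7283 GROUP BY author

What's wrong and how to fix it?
Bug: MIN() in WHERE is a misuse of aggregate

Fix: Use HAVING for the per-group MIN condition

Corrected query:
SELECT author, MIN(sold) FROM books GROUP BY author HAVING MIN(sold) >= 7283

Result:
author  | MIN(sold)
--------+----------
Austen  | 16178    
Le Guin | 38427    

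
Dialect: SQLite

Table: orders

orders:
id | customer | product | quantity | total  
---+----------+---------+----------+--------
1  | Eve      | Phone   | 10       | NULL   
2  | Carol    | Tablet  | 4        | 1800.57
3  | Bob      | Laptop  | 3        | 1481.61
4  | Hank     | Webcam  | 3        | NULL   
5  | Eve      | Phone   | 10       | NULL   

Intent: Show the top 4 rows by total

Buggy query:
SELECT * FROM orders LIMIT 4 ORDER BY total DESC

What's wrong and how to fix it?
Bug: LIMIT must come after ORDER BY

Fix: Swap the clauses: ORDER BY first, then LIMIT

Corrected query:
SELECT * FROM orders ORDER BY total DESC LIMIT 4

Result:
id | customer | product | quantity | total  
---+----------+---------+----------+--------
2  | Carol    | Tablet  | 4        | 1800.57
3  | Bob      | Laptop  | 3        | 1481.61
1  | Eve      | Phone   | 10       | NULL   
4  | Hank     | Webcam  | 3        | NULL   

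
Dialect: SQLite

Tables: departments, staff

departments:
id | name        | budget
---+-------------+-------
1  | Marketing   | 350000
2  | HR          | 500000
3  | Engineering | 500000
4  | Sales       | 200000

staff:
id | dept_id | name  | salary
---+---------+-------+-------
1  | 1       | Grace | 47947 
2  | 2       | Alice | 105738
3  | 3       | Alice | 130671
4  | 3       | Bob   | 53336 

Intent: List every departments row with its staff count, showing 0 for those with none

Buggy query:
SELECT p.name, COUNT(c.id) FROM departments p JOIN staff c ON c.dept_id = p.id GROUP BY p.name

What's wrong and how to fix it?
Bug: An inner join excludes parents with zero children

Fix: Switch to LEFT JOIN to retain unmatched parent rows

Corrected query:
SELECT p.name, COUNT(c.id) FROM departments p LEFT JOIN staff c ON c.dept_id = p.id GROUP BY p.name

Result:
name        | COUNT(c.id)
------------+------------
Engineering | 2          
HR          | 1          
Marketing   | 1          
Sales       | 0          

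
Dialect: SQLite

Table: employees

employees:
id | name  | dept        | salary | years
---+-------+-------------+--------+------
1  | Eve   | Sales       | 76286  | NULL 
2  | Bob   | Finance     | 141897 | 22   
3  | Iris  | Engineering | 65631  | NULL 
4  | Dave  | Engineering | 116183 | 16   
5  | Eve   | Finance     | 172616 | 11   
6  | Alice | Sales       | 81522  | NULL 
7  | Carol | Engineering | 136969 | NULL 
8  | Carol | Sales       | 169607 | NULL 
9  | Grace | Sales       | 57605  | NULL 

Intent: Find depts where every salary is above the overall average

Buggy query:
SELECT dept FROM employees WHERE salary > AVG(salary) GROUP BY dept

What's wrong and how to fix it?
Bug: WHERE evaluates per row before aggregation, so AVG() is unavailable

Fix: Use a subquery for AVG and a HAVING MIN(...) filter so the condition holds for every row in the group

Corrected query:
SELECT dept FROM employees GROUP BY dept HAVING MIN(salary) > (SELECT AVG(salary) FROM employees)

Result:
dept   
-------
Finance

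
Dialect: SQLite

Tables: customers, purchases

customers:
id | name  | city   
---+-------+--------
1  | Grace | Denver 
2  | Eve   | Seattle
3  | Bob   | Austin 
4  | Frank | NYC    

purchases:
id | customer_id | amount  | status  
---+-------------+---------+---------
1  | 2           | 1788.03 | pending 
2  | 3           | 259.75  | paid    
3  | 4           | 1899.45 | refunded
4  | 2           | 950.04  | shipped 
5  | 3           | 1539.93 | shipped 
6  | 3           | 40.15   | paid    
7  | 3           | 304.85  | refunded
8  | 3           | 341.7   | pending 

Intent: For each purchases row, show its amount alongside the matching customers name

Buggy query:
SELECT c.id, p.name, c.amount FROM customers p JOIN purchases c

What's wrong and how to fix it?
Bug: Missing join condition: each purchases row is matched to all customers rows instead of just its own

Fix: Specify the join condition linking the foreign key to the parent id

Corrected query:
SELECT c.id, p.name, c.amount FROM customers p JOIN purchases c ON c.customer_id = p.id

Result:
id | name  | amount 
---+-------+--------
1  | Eve   | 1788.03
2  | Bob   | 259.75 
3  | Frank | 1899.45
4  | Eve   | 950.04 
5  | Bob   | 1539.93
6  | Bob   | 40.15  
7  | Bob   | 304.85 
8  | Bob   | 341.7  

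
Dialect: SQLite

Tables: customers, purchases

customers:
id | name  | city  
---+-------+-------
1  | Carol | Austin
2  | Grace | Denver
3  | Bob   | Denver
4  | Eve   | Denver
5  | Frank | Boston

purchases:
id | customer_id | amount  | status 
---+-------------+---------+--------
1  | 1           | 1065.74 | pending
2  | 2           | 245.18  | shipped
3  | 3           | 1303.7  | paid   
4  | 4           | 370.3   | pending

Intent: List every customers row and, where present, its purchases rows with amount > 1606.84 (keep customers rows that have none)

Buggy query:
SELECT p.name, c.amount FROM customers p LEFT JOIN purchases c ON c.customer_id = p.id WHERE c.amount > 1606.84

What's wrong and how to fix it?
Bug: Filtering c.amount in WHERE discards the NULL rows produced by LEFT JOIN, turning it into an inner join

Fix: Put 'c.amount > 1606.84' in the JOIN's ON clause instead of WHERE

Corrected query:
SELECT p.name, c.amount FROM customers p LEFT JOIN purchases c ON c.customer_id = p.id AND c.amount > 1606.84

Result:
name  | amount
------+-------
Carol | NULL  
Grace | NULL  
Bob   | NULL  
Eve   | NULL  
Frank | NULL  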